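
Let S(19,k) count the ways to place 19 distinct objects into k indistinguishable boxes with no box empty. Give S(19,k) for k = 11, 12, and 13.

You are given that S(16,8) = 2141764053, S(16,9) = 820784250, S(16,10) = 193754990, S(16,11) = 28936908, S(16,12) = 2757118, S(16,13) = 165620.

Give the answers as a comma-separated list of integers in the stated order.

129413217791, 23466951300, 2892439160

[17] T[17,9]:9*820784250+2141764053=9528822303 · T[17,10]:10*193754990+820784250=2758334150 · T[17,11]:11*28936908+193754990=512060978 · T[17,12]:12*2757118+28936908=62022324 · T[17,13]:13*165620+2757118=4910178
[18] T[18,10]:10*2758334150+9528822303=37112163803 · T[18,11]:11*512060978+2758334150=8391004908 · T[18,12]:12*62022324+512060978=1256328866 · T[18,13]:13*4910178+62022324=125854638
[19] T[19,11]:11*8391004908+37112163803=129413217791 · T[19,12]:12*1256328866+8391004908=23466951300 · T[19,13]:13*125854638+1256328866=2892439160
Read S(19,11) = 129413217791, S(19,12) = 23466951300, S(19,13) = 2892439160.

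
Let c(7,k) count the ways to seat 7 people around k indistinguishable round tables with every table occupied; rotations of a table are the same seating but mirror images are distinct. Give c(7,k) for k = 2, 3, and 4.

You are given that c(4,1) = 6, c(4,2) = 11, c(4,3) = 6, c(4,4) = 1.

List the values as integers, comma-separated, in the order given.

i=5: T(5,1)=0+4·6=24 | T(5,2)=6+4·11=50 | T(5,3)=11+4·6=35 | T(5,4)=6+4·1=10
i=6: T(6,1)=0+5·24=120 | T(6,2)=24+5·50=274 | T(6,3)=50+5·35=225 | T(6,4)=35+5·10=85
i=7: T(7,2)=120+6·274=1764 | T(7,3)=274+6·225=1624 | T(7,4)=225+6·85=735
Read c(7,2) = 1764, c(7,3) = 1624, c(7,4) = 735.

1764, 1624, 735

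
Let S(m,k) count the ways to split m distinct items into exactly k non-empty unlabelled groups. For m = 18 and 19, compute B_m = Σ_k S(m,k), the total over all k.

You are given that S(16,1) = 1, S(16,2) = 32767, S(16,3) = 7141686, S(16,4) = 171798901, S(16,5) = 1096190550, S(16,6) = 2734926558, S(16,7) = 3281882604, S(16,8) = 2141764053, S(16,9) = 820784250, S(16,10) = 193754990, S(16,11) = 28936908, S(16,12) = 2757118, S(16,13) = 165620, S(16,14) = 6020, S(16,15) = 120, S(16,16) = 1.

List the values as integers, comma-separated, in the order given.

682076806159, 5832742205057

r17: T_17,1=1×1+0=1; T_17,2=2×32767+1=65535; T_17,3=3×7141686+32767=21457825; T_17,4=4×171798901+7141686=694337290; T_17,5=5×1096190550+171798901=5652751651; T_17,6=6×2734926558+1096190550=17505749898; T_17,7=7×3281882604+2734926558=25708104786; T_17,8=8×2141764053+3281882604=20415995028; T_17,9=9×820784250+2141764053=9528822303; T_17,10=10×193754990+820784250=2758334150; T_17,11=11×28936908+193754990=512060978; T_17,12=12×2757118+28936908=62022324; T_17,13=13×165620+2757118=4910178; T_17,14=14×6020+165620=249900; T_17,15=15×120+6020=7820; T_17,16=16×1+120=136; T_17,17=17×0+1=1
r18: T_18,1=1×1+0=1; T_18,2=2×65535+1=131071; T_18,3=3×21457825+65535=64439010; T_18,4=4×694337290+21457825=2798806985; T_18,5=5×5652751651+694337290=28958095545; T_18,6=6×17505749898+5652751651=110687251039; T_18,7=7×25708104786+17505749898=197462483400; T_18,8=8×20415995028+25708104786=189036065010; T_18,9=9×9528822303+20415995028=106175395755; T_18,10=10×2758334150+9528822303=37112163803; T_18,11=11×512060978+2758334150=8391004908; T_18,12=12×62022324+512060978=1256328866; T_18,13=13×4910178+62022324=125854638; T_18,14=14×249900+4910178=8408778; T_18,15=15×7820+249900=367200; T_18,16=16×136+7820=9996; T_18,17=17×1+136=153; T_18,18=18×0+1=1
r19: T_19,1=1×1+0=1; T_19,2=2×131071+1=262143; T_19,3=3×64439010+131071=193448101; T_19,4=4×2798806985+64439010=11259666950; T_19,5=5×28958095545+2798806985=147589284710; T_19,6=6×110687251039+28958095545=693081601779; T_19,7=7×197462483400+110687251039=1492924634839; T_19,8=8×189036065010+197462483400=1709751003480; T_19,9=9×106175395755+189036065010=1144614626805; T_19,10=10×37112163803+106175395755=477297033785; T_19,11=11×8391004908+37112163803=129413217791; T_19,12=12×1256328866+8391004908=23466951300; T_19,13=13×125854638+1256328866=2892439160; T_19,14=14×8408778+125854638=243577530; T_19,15=15×367200+8408778=13916778; T_19,16=16×9996+367200=527136; T_19,17=17×153+9996=12597; T_19,18=18×1+153=171; T_19,19=19×0+1=1
B_18 = ΣS(18,k) = 1+131071+64439010+2798806985+28958095545+110687251039+197462483400+189036065010+106175395755+37112163803+8391004908+1256328866+125854638+8408778+367200+9996+153+1 = 682076806159
B_19 = ΣS(19,k) = 1+262143+193448101+11259666950+147589284710+693081601779+1492924634839+1709751003480+1144614626805+477297033785+129413217791+23466951300+2892439160+243577530+13916778+527136+12597+171+1 = 5832742205057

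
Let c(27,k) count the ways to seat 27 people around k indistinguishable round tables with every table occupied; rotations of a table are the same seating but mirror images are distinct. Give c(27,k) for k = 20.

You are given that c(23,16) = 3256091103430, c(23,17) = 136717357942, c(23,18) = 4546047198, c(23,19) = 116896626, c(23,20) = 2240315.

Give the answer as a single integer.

40681506808800

@24  (24,17):136717357942·23+3256091103430→6400590336096, (24,18):4546047198·23+136717357942→241276443496, (24,19):116896626·23+4546047198→7234669596, (24,20):2240315·23+116896626→168423871
@25  (25,18):241276443496·24+6400590336096→12191224980000, (25,19):7234669596·24+241276443496→414908513800, (25,20):168423871·24+7234669596→11276842500
@26  (26,19):414908513800·25+12191224980000→22563937825000, (26,20):11276842500·25+414908513800→696829576300
@27  (27,20):696829576300·26+22563937825000→40681506808800
Read c(27,20) = 40681506808800.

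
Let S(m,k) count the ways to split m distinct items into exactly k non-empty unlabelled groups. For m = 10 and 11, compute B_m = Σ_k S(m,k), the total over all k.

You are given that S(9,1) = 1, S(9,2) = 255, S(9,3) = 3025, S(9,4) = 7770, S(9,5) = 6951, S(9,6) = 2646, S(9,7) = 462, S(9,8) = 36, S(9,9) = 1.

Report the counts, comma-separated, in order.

115975, 678570

r10: T_10,1=1×1+0=1; T_10,2=2×255+1=511; T_10,3=3×3025+255=9330; T_10,4=4×7770+3025=34105; T_10,5=5×6951+7770=42525; T_10,6=6×2646+6951=22827; T_10,7=7×462+2646=5880; T_10,8=8×36+462=750; T_10,9=9×1+36=45; T_10,10=10×0+1=1
r11: T_11,1=1×1+0=1; T_11,2=2×511+1=1023; T_11,3=3×9330+511=28501; T_11,4=4×34105+9330=145750; T_11,5=5×42525+34105=246730; T_11,6=6×22827+42525=179487; T_11,7=7×5880+22827=63987; T_11,8=8×750+5880=11880; T_11,9=9×45+750=1155; T_11,10=10×1+45=55; T_11,11=11×0+1=1
B_10 = ΣS(10,k) = 1+511+9330+34105+42525+22827+5880+750+45+1 = 115975
B_11 = ΣS(11,k) = 1+1023+28501+145750+246730+179487+63987+11880+1155+55+1 = 678570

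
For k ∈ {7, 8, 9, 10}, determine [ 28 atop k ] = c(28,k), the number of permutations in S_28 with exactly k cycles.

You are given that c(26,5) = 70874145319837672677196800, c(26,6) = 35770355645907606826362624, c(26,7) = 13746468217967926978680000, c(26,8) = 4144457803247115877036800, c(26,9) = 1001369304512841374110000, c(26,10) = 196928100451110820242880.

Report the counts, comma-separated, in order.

row 27: T[27][6]=26·35770355645907606826362624+70874145319837672677196800=1000903392113435450162625024  T[27][7]=26·13746468217967926978680000+35770355645907606826362624=393178529313073708272042624  T[27][8]=26·4144457803247115877036800+13746468217967926978680000=121502371102392939781636800  T[27][9]=26·1001369304512841374110000+4144457803247115877036800=30180059720580991603896800  T[27][10]=26·196928100451110820242880+1001369304512841374110000=6121499916241722700424880
row 28: T[28][7]=27·393178529313073708272042624+1000903392113435450162625024=11616723683566425573507775872  T[28][8]=27·121502371102392939781636800+393178529313073708272042624=3673742549077683082376236224  T[28][9]=27·30180059720580991603896800+121502371102392939781636800=936363983558079713086850400  T[28][10]=27·6121499916241722700424880+30180059720580991603896800=195460557459107504515368560
Read c(28,7) = 11616723683566425573507775872, c(28,8) = 3673742549077683082376236224, c(28,9) = 936363983558079713086850400, c(28,10) = 195460557459107504515368560.

11616723683566425573507775872, 3673742549077683082376236224, 936363983558079713086850400, 195460557459107504515368560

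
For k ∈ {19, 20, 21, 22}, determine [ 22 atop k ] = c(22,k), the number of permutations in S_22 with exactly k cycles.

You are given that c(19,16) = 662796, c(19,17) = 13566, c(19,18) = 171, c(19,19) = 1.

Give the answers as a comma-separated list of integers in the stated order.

1689765, 25025, 231, 1

r20: T_20,17=19×13566+662796=920550; T_20,18=19×171+13566=16815; T_20,19=19×1+171=190; T_20,20=19×0+1=1
r21: T_21,18=20×16815+920550=1256850; T_21,19=20×190+16815=20615; T_21,20=20×1+190=210; T_21,21=20×0+1=1
r22: T_22,19=21×20615+1256850=1689765; T_22,20=21×210+20615=25025; T_22,21=21×1+210=231; T_22,22=21×0+1=1
Read c(22,19) = 1689765, c(22,20) = 25025, c(22,21) = 231, c(22,22) = 1.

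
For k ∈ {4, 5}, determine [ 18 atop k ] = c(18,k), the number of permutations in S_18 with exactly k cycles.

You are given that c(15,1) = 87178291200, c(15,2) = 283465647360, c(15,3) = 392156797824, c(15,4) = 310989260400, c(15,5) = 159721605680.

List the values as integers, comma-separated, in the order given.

1583313975727488, 909299905844112

[16] T[16,2]:15*283465647360+87178291200=4339163001600 · T[16,3]:15*392156797824+283465647360=6165817614720 · T[16,4]:15*310989260400+392156797824=5056995703824 · T[16,5]:15*159721605680+310989260400=2706813345600
[17] T[17,3]:16*6165817614720+4339163001600=102992244837120 · T[17,4]:16*5056995703824+6165817614720=87077748875904 · T[17,5]:16*2706813345600+5056995703824=48366009233424
[18] T[18,4]:17*87077748875904+102992244837120=1583313975727488 · T[18,5]:17*48366009233424+87077748875904=909299905844112
Read c(18,4) = 1583313975727488, c(18,5) = 909299905844112.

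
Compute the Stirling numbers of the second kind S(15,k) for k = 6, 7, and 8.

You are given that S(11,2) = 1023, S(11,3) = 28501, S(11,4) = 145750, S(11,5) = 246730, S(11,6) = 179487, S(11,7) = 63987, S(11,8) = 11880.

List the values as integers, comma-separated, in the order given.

420693273, 408741333, 216627840

row 12: T[12][3]=3·28501+1023=86526  T[12][4]=4·145750+28501=611501  T[12][5]=5·246730+145750=1379400  T[12][6]=6·179487+246730=1323652  T[12][7]=7·63987+179487=627396  T[12][8]=8·11880+63987=159027
row 13: T[13][4]=4·611501+86526=2532530  T[13][5]=5·1379400+611501=7508501  T[13][6]=6·1323652+1379400=9321312  T[13][7]=7·627396+1323652=5715424  T[13][8]=8·159027+627396=1899612
row 14: T[14][5]=5·7508501+2532530=40075035  T[14][6]=6·9321312+7508501=63436373  T[14][7]=7·5715424+9321312=49329280  T[14][8]=8·1899612+5715424=20912320
row 15: T[15][6]=6·63436373+40075035=420693273  T[15][7]=7·49329280+63436373=408741333  T[15][8]=8·20912320+49329280=216627840
Read S(15,6) = 420693273, S(15,7) = 408741333, S(15,8) = 216627840.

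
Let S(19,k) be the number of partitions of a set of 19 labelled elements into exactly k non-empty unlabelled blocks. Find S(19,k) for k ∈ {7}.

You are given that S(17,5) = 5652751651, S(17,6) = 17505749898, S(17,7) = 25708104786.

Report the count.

1492924634839

i=18: T(18,6)=5652751651+6·17505749898=110687251039 | T(18,7)=17505749898+7·25708104786=197462483400
i=19: T(19,7)=110687251039+7·197462483400=1492924634839
Read S(19,7) = 1492924634839.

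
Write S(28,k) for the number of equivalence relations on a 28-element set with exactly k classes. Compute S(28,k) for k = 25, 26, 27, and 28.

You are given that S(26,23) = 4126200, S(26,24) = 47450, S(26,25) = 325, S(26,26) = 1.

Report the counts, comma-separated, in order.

6654375, 64701, 378, 1

[27] T[27,24]:24*47450+4126200=5265000 · T[27,25]:25*325+47450=55575 · T[27,26]:26*1+325=351 · T[27,27]:27*0+1=1
[28] T[28,25]:25*55575+5265000=6654375 · T[28,26]:26*351+55575=64701 · T[28,27]:27*1+351=378 · T[28,28]:28*0+1=1
Read S(28,25) = 6654375, S(28,26) = 64701, S(28,27) = 378, S(28,28) = 1.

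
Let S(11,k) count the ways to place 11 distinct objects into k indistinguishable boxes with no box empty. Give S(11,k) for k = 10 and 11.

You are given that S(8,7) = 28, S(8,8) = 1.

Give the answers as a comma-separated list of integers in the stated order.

55, 1

i=9: T(9,8)=28+8·1=36 | T(9,9)=1+9·0=1
i=10: T(10,9)=36+9·1=45 | T(10,10)=1+10·0=1
i=11: T(11,10)=45+10·1=55 | T(11,11)=1+11·0=1
Read S(11,10) = 55, S(11,11) = 1.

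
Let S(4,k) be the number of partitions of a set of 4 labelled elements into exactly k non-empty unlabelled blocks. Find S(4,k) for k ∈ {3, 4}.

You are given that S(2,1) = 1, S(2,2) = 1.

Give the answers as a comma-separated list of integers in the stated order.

6, 1

@3  (3,2):1·2+1→3, (3,3):0·3+1→1
@4  (4,3):1·3+3→6, (4,4):0·4+1→1
Read S(4,3) = 6, S(4,4) = 1.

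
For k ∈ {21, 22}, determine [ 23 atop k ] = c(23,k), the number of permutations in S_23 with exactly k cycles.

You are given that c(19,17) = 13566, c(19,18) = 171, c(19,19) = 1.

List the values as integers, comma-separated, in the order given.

30107, 253

i=20: T(20,18)=13566+19·171=16815 | T(20,19)=171+19·1=190 | T(20,20)=1+19·0=1
i=21: T(21,19)=16815+20·190=20615 | T(21,20)=190+20·1=210 | T(21,21)=1+20·0=1
i=22: T(22,20)=20615+21·210=25025 | T(22,21)=210+21·1=231 | T(22,22)=1+21·0=1
i=23: T(23,21)=25025+22·231=30107 | T(23,22)=231+22·1=253
Read c(23,21) = 30107, c(23,22) = 253.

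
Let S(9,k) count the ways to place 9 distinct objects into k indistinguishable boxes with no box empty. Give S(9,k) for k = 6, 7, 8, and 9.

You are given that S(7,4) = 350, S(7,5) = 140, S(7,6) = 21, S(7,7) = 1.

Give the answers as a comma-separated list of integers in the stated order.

2646, 462, 36, 1

row 8: T[8][5]=5·140+350=1050  T[8][6]=6·21+140=266  T[8][7]=7·1+21=28  T[8][8]=8·0+1=1
row 9: T[9][6]=6·266+1050=2646  T[9][7]=7·28+266=462  T[9][8]=8·1+28=36  T[9][9]=9·0+1=1
Read S(9,6) = 2646, S(9,7) = 462, S(9,8) = 36, S(9,9) = 1.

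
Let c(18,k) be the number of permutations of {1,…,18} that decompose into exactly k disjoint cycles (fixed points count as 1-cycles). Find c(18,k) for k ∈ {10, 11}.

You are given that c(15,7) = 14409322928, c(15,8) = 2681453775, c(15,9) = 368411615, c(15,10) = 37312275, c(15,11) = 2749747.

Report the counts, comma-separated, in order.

@16  (16,8):2681453775·15+14409322928→54631129553, (16,9):368411615·15+2681453775→8207628000, (16,10):37312275·15+368411615→928095740, (16,11):2749747·15+37312275→78558480
@17  (17,9):8207628000·16+54631129553→185953177553, (17,10):928095740·16+8207628000→23057159840, (17,11):78558480·16+928095740→2185031420
@18  (18,10):23057159840·17+185953177553→577924894833, (18,11):2185031420·17+23057159840→60202693980
Read c(18,10) = 577924894833, c(18,11) = 60202693980.

577924894833, 60202693980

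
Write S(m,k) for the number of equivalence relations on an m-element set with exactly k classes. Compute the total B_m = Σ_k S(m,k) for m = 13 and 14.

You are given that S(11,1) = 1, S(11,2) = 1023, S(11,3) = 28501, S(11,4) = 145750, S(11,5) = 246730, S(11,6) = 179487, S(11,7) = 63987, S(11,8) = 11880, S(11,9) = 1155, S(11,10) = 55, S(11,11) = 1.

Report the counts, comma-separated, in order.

27644437, 190899322

@12  (12,1):1·1+0→1, (12,2):1023·2+1→2047, (12,3):28501·3+1023→86526, (12,4):145750·4+28501→611501, (12,5):246730·5+145750→1379400, (12,6):179487·6+246730→1323652, (12,7):63987·7+179487→627396, (12,8):11880·8+63987→159027, (12,9):1155·9+11880→22275, (12,10):55·10+1155→1705, (12,11):1·11+55→66, (12,12):0·12+1→1
@13  (13,1):1·1+0→1, (13,2):2047·2+1→4095, (13,3):86526·3+2047→261625, (13,4):611501·4+86526→2532530, (13,5):1379400·5+611501→7508501, (13,6):1323652·6+1379400→9321312, (13,7):627396·7+1323652→5715424, (13,8):159027·8+627396→1899612, (13,9):22275·9+159027→359502, (13,10):1705·10+22275→39325, (13,11):66·11+1705→2431, (13,12):1·12+66→78, (13,13):0·13+1→1
@14  (14,1):1·1+0→1, (14,2):4095·2+1→8191, (14,3):261625·3+4095→788970, (14,4):2532530·4+261625→10391745, (14,5):7508501·5+2532530→40075035, (14,6):9321312·6+7508501→63436373, (14,7):5715424·7+9321312→49329280, (14,8):1899612·8+5715424→20912320, (14,9):359502·9+1899612→5135130, (14,10):39325·10+359502→752752, (14,11):2431·11+39325→66066, (14,12):78·12+2431→3367, (14,13):1·13+78→91, (14,14):0·14+1→1
B_13 = ΣS(13,k) = 1+4095+261625+2532530+7508501+9321312+5715424+1899612+359502+39325+2431+78+1 = 27644437
B_14 = ΣS(14,k) = 1+8191+788970+10391745+40075035+63436373+49329280+20912320+5135130+752752+66066+3367+91+1 = 190899322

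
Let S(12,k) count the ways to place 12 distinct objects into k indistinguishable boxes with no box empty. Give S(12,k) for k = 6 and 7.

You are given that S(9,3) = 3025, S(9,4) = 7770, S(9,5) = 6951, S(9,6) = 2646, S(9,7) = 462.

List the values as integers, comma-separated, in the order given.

1323652, 627396

@10  (10,4):7770·4+3025→34105, (10,5):6951·5+7770→42525, (10,6):2646·6+6951→22827, (10,7):462·7+2646→5880
@11  (11,5):42525·5+34105→246730, (11,6):22827·6+42525→179487, (11,7):5880·7+22827→63987
@12  (12,6):179487·6+246730→1323652, (12,7):63987·7+179487→627396
Read S(12,6) = 1323652, S(12,7) = 627396.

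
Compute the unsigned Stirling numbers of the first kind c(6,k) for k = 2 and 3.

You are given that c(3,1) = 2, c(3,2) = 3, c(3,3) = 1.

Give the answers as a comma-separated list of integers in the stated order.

@4  (4,1):2·3+0→6, (4,2):3·3+2→11, (4,3):1·3+3→6
@5  (5,1):6·4+0→24, (5,2):11·4+6→50, (5,3):6·4+11→35
@6  (6,2):50·5+24→274, (6,3):35·5+50→225
Read c(6,2) = 274, c(6,3) = 225.

274, 225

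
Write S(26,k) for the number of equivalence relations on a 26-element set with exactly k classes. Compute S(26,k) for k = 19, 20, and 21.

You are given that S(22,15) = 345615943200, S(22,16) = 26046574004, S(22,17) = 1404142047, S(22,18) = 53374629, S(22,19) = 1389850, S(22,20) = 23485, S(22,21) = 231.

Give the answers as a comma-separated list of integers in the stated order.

6433839018750, 290622864675, 9759104355

row 23: T[23][16]=16·26046574004+345615943200=762361127264  T[23][17]=17·1404142047+26046574004=49916988803  T[23][18]=18·53374629+1404142047=2364885369  T[23][19]=19·1389850+53374629=79781779  T[23][20]=20·23485+1389850=1859550  T[23][21]=21·231+23485=28336
row 24: T[24][17]=17·49916988803+762361127264=1610949936915  T[24][18]=18·2364885369+49916988803=92484925445  T[24][19]=19·79781779+2364885369=3880739170  T[24][20]=20·1859550+79781779=116972779  T[24][21]=21·28336+1859550=2454606
row 25: T[25][18]=18·92484925445+1610949936915=3275678594925  T[25][19]=19·3880739170+92484925445=166218969675  T[25][20]=20·116972779+3880739170=6220194750  T[25][21]=21·2454606+116972779=168519505
row 26: T[26][19]=19·166218969675+3275678594925=6433839018750  T[26][20]=20·6220194750+166218969675=290622864675  T[26][21]=21·168519505+6220194750=9759104355
Read S(26,19) = 6433839018750, S(26,20) = 290622864675, S(26,21) = 9759104355.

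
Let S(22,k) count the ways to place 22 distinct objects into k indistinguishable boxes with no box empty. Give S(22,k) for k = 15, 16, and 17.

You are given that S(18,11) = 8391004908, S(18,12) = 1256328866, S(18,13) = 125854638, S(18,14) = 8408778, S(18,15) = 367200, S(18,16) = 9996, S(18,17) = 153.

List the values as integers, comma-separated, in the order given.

345615943200, 26046574004, 1404142047

i=19: T(19,12)=8391004908+12·1256328866=23466951300 | T(19,13)=1256328866+13·125854638=2892439160 | T(19,14)=125854638+14·8408778=243577530 | T(19,15)=8408778+15·367200=13916778 | T(19,16)=367200+16·9996=527136 | T(19,17)=9996+17·153=12597
i=20: T(20,13)=23466951300+13·2892439160=61068660380 | T(20,14)=2892439160+14·243577530=6302524580 | T(20,15)=243577530+15·13916778=452329200 | T(20,16)=13916778+16·527136=22350954 | T(20,17)=527136+17·12597=741285
i=21: T(21,14)=61068660380+14·6302524580=149304004500 | T(21,15)=6302524580+15·452329200=13087462580 | T(21,16)=452329200+16·22350954=809944464 | T(21,17)=22350954+17·741285=34952799
i=22: T(22,15)=149304004500+15·13087462580=345615943200 | T(22,16)=13087462580+16·809944464=26046574004 | T(22,17)=809944464+17·34952799=1404142047
Read S(22,15) = 345615943200, S(22,16) = 26046574004, S(22,17) = 1404142047.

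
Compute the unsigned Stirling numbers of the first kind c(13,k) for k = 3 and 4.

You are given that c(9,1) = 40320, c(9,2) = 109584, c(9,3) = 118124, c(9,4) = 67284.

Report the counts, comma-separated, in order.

1931559552, 1414014888

row 10: T[10][1]=9·40320+0=362880  T[10][2]=9·109584+40320=1026576  T[10][3]=9·118124+109584=1172700  T[10][4]=9·67284+118124=723680
row 11: T[11][1]=10·362880+0=3628800  T[11][2]=10·1026576+362880=10628640  T[11][3]=10·1172700+1026576=12753576  T[11][4]=10·723680+1172700=8409500
row 12: T[12][2]=11·10628640+3628800=120543840  T[12][3]=11·12753576+10628640=150917976  T[12][4]=11·8409500+12753576=105258076
row 13: T[13][3]=12·150917976+120543840=1931559552  T[13][4]=12·105258076+150917976=1414014888
Read c(13,3) = 1931559552, c(13,4) = 1414014888.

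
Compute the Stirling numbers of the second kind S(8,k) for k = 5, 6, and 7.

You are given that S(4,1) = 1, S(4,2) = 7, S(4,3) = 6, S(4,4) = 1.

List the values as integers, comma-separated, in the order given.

[5] T[5,2]:2*7+1=15 · T[5,3]:3*6+7=25 · T[5,4]:4*1+6=10 · T[5,5]:5*0+1=1
[6] T[6,3]:3*25+15=90 · T[6,4]:4*10+25=65 · T[6,5]:5*1+10=15 · T[6,6]:6*0+1=1
[7] T[7,4]:4*65+90=350 · T[7,5]:5*15+65=140 · T[7,6]:6*1+15=21 · T[7,7]:7*0+1=1
[8] T[8,5]:5*140+350=1050 · T[8,6]:6*21+140=266 · T[8,7]:7*1+21=28
Read S(8,5) = 1050, S(8,6) = 266, S(8,7) = 28.

1050, 266, 28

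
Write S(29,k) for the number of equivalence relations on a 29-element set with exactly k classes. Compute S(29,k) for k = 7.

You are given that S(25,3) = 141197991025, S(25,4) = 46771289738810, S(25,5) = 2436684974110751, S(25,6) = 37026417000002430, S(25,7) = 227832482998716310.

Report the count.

i=26: T(26,4)=141197991025+4·46771289738810=187226356946265 | T(26,5)=46771289738810+5·2436684974110751=12230196160292565 | T(26,6)=2436684974110751+6·37026417000002430=224595186974125331 | T(26,7)=37026417000002430+7·227832482998716310=1631853797991016600
i=27: T(27,5)=187226356946265+5·12230196160292565=61338207158409090 | T(27,6)=12230196160292565+6·224595186974125331=1359801318005044551 | T(27,7)=224595186974125331+7·1631853797991016600=11647571772911241531
i=28: T(28,6)=61338207158409090+6·1359801318005044551=8220146115188676396 | T(28,7)=1359801318005044551+7·11647571772911241531=82892803728383735268
i=29: T(29,7)=8220146115188676396+7·82892803728383735268=588469772213874823272
Read S(29,7) = 588469772213874823272.

588469772213874823272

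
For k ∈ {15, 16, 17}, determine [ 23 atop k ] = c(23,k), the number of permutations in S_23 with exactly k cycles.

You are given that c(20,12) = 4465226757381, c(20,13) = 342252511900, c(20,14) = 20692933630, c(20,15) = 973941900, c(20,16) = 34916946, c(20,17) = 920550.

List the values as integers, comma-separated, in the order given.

@21  (21,13):342252511900·20+4465226757381→11310276995381, (21,14):20692933630·20+342252511900→756111184500, (21,15):973941900·20+20692933630→40171771630, (21,16):34916946·20+973941900→1672280820, (21,17):920550·20+34916946→53327946
@22  (22,14):756111184500·21+11310276995381→27188611869881, (22,15):40171771630·21+756111184500→1599718388730, (22,16):1672280820·21+40171771630→75289668850, (22,17):53327946·21+1672280820→2792167686
@23  (23,15):1599718388730·22+27188611869881→62382416421941, (23,16):75289668850·22+1599718388730→3256091103430, (23,17):2792167686·22+75289668850→136717357942
Read c(23,15) = 62382416421941, c(23,16) = 3256091103430, c(23,17) = 136717357942.

62382416421941, 3256091103430, 136717357942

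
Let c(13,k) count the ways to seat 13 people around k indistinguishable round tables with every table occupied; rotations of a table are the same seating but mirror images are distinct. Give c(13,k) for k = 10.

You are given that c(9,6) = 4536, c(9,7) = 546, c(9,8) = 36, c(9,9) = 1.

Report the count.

55770

i=10: T(10,7)=4536+9·546=9450 | T(10,8)=546+9·36=870 | T(10,9)=36+9·1=45 | T(10,10)=1+9·0=1
i=11: T(11,8)=9450+10·870=18150 | T(11,9)=870+10·45=1320 | T(11,10)=45+10·1=55
i=12: T(12,9)=18150+11·1320=32670 | T(12,10)=1320+11·55=1925
i=13: T(13,10)=32670+12·1925=55770
Read c(13,10) = 55770.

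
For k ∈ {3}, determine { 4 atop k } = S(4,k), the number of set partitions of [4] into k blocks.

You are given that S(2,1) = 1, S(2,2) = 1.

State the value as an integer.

@3  (3,2):1·2+1→3, (3,3):0·3+1→1
@4  (4,3):1·3+3→6
Read S(4,3) = 6.

6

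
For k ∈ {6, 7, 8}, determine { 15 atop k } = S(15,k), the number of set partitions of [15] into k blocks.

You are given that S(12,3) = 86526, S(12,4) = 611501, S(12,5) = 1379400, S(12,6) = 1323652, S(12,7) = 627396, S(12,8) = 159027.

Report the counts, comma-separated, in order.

r13: T_13,4=4×611501+86526=2532530; T_13,5=5×1379400+611501=7508501; T_13,6=6×1323652+1379400=9321312; T_13,7=7×627396+1323652=5715424; T_13,8=8×159027+627396=1899612
r14: T_14,5=5×7508501+2532530=40075035; T_14,6=6×9321312+7508501=63436373; T_14,7=7×5715424+9321312=49329280; T_14,8=8×1899612+5715424=20912320
r15: T_15,6=6×63436373+40075035=420693273; T_15,7=7×49329280+63436373=408741333; T_15,8=8×20912320+49329280=216627840
Read S(15,6) = 420693273, S(15,7) = 408741333, S(15,8) = 216627840.

420693273, 408741333, 216627840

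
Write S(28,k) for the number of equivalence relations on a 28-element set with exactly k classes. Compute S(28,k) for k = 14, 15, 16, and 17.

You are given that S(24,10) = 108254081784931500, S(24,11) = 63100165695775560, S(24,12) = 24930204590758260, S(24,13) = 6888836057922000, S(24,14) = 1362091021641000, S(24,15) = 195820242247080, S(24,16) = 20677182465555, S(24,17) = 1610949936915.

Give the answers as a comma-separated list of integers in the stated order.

148782988064375309400, 36060660300744309600, 6539643128396047620, 898741468057510350

r25: T_25,11=11×63100165695775560+108254081784931500=802355904438462660; T_25,12=12×24930204590758260+63100165695775560=362262620784874680; T_25,13=13×6888836057922000+24930204590758260=114485073343744260; T_25,14=14×1362091021641000+6888836057922000=25958110360896000; T_25,15=15×195820242247080+1362091021641000=4299394655347200; T_25,16=16×20677182465555+195820242247080=526655161695960; T_25,17=17×1610949936915+20677182465555=48063331393110
r26: T_26,12=12×362262620784874680+802355904438462660=5149507353856958820; T_26,13=13×114485073343744260+362262620784874680=1850568574253550060; T_26,14=14×25958110360896000+114485073343744260=477898618396288260; T_26,15=15×4299394655347200+25958110360896000=90449030191104000; T_26,16=16×526655161695960+4299394655347200=12725877242482560; T_26,17=17×48063331393110+526655161695960=1343731795378830
r27: T_27,13=13×1850568574253550060+5149507353856958820=29206898819153109600; T_27,14=14×477898618396288260+1850568574253550060=8541149231801585700; T_27,15=15×90449030191104000+477898618396288260=1834634071262848260; T_27,16=16×12725877242482560+90449030191104000=294063066070824960; T_27,17=17×1343731795378830+12725877242482560=35569317763922670
r28: T_28,14=14×8541149231801585700+29206898819153109600=148782988064375309400; T_28,15=15×1834634071262848260+8541149231801585700=36060660300744309600; T_28,16=16×294063066070824960+1834634071262848260=6539643128396047620; T_28,17=17×35569317763922670+294063066070824960=898741468057510350
Read S(28,14) = 148782988064375309400, S(28,15) = 36060660300744309600, S(28,16) = 6539643128396047620, S(28,17) = 898741468057510350.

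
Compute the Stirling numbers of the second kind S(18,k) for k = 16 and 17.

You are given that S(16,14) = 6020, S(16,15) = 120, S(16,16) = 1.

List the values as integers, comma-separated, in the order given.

9996, 153

[17] T[17,15]:15*120+6020=7820 · T[17,16]:16*1+120=136 · T[17,17]:17*0+1=1
[18] T[18,16]:16*136+7820=9996 · T[18,17]:17*1+136=153
Read S(18,16) = 9996, S(18,17) = 153.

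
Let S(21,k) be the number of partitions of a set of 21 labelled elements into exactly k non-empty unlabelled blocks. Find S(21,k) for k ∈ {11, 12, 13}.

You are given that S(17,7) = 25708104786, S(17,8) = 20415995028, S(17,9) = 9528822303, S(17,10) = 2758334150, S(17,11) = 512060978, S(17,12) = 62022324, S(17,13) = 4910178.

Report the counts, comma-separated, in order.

26826851689001, 6833042030178, 1204909218331

i=18: T(18,8)=25708104786+8·20415995028=189036065010 | T(18,9)=20415995028+9·9528822303=106175395755 | T(18,10)=9528822303+10·2758334150=37112163803 | T(18,11)=2758334150+11·512060978=8391004908 | T(18,12)=512060978+12·62022324=1256328866 | T(18,13)=62022324+13·4910178=125854638
i=19: T(19,9)=189036065010+9·106175395755=1144614626805 | T(19,10)=106175395755+10·37112163803=477297033785 | T(19,11)=37112163803+11·8391004908=129413217791 | T(19,12)=8391004908+12·1256328866=23466951300 | T(19,13)=1256328866+13·125854638=2892439160
i=20: T(20,10)=1144614626805+10·477297033785=5917584964655 | T(20,11)=477297033785+11·129413217791=1900842429486 | T(20,12)=129413217791+12·23466951300=411016633391 | T(20,13)=23466951300+13·2892439160=61068660380
i=21: T(21,11)=5917584964655+11·1900842429486=26826851689001 | T(21,12)=1900842429486+12·411016633391=6833042030178 | T(21,13)=411016633391+13·61068660380=1204909218331
Read S(21,11) = 26826851689001, S(21,12) = 6833042030178, S(21,13) = 1204909218331.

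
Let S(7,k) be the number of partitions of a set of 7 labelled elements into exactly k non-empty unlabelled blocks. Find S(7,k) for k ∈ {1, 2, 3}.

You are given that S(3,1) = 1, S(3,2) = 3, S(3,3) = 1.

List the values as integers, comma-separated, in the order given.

r4: T_4,1=1×1+0=1; T_4,2=2×3+1=7; T_4,3=3×1+3=6
r5: T_5,1=1×1+0=1; T_5,2=2×7+1=15; T_5,3=3×6+7=25
r6: T_6,1=1×1+0=1; T_6,2=2×15+1=31; T_6,3=3×25+15=90
r7: T_7,1=1×1+0=1; T_7,2=2×31+1=63; T_7,3=3×90+31=301
Read S(7,1) = 1, S(7,2) = 63, S(7,3) = 301.

1, 63, 301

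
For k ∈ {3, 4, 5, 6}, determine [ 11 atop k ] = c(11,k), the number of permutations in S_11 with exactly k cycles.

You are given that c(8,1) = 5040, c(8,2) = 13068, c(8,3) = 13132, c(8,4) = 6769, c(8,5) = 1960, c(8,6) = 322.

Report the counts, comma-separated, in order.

12753576, 8409500, 3416930, 902055

r9: T_9,1=8×5040+0=40320; T_9,2=8×13068+5040=109584; T_9,3=8×13132+13068=118124; T_9,4=8×6769+13132=67284; T_9,5=8×1960+6769=22449; T_9,6=8×322+1960=4536
r10: T_10,2=9×109584+40320=1026576; T_10,3=9×118124+109584=1172700; T_10,4=9×67284+118124=723680; T_10,5=9×22449+67284=269325; T_10,6=9×4536+22449=63273
r11: T_11,3=10×1172700+1026576=12753576; T_11,4=10×723680+1172700=8409500; T_11,5=10×269325+723680=3416930; T_11,6=10×63273+269325=902055
Read c(11,3) = 12753576, c(11,4) = 8409500, c(11,5) = 3416930, c(11,6) = 902055.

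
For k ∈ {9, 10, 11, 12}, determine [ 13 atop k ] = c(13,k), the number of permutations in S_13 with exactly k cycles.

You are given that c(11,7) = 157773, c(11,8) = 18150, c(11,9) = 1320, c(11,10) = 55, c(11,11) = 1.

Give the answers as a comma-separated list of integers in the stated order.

749463, 55770, 2717, 78

r12: T_12,8=11×18150+157773=357423; T_12,9=11×1320+18150=32670; T_12,10=11×55+1320=1925; T_12,11=11×1+55=66; T_12,12=11×0+1=1
r13: T_13,9=12×32670+357423=749463; T_13,10=12×1925+32670=55770; T_13,11=12×66+1925=2717; T_13,12=12×1+66=78
Read c(13,9) = 749463, c(13,10) = 55770, c(13,11) = 2717, c(13,12) = 78.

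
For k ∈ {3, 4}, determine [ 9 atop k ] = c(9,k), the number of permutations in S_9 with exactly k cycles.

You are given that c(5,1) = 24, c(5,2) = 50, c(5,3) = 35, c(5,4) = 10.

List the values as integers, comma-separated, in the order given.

118124, 67284

row 6: T[6][1]=5·24+0=120  T[6][2]=5·50+24=274  T[6][3]=5·35+50=225  T[6][4]=5·10+35=85
row 7: T[7][1]=6·120+0=720  T[7][2]=6·274+120=1764  T[7][3]=6·225+274=1624  T[7][4]=6·85+225=735
row 8: T[8][2]=7·1764+720=13068  T[8][3]=7·1624+1764=13132  T[8][4]=7·735+1624=6769
row 9: T[9][3]=8·13132+13068=118124  T[9][4]=8·6769+13132=67284
Read c(9,3) = 118124, c(9,4) = 67284.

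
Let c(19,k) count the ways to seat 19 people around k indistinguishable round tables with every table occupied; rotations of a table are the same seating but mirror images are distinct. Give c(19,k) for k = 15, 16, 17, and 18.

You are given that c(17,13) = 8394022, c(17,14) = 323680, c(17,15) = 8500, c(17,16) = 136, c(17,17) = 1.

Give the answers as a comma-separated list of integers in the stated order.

@18  (18,14):323680·17+8394022→13896582, (18,15):8500·17+323680→468180, (18,16):136·17+8500→10812, (18,17):1·17+136→153, (18,18):0·17+1→1
@19  (19,15):468180·18+13896582→22323822, (19,16):10812·18+468180→662796, (19,17):153·18+10812→13566, (19,18):1·18+153→171
Read c(19,15) = 22323822, c(19,16) = 662796, c(19,17) = 13566, c(19,18) = 171.

22323822, 662796, 13566, 171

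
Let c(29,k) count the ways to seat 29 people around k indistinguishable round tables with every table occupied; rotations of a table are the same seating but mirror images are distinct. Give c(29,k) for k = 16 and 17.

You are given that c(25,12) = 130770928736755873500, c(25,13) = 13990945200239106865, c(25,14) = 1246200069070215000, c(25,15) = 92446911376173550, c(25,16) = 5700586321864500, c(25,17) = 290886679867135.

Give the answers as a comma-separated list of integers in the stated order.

16532187926098943672490, 1101911578045922391915

@26  (26,13):13990945200239106865·25+130770928736755873500→480544558742733545125, (26,14):1246200069070215000·25+13990945200239106865→45145946926994481865, (26,15):92446911376173550·25+1246200069070215000→3557372853474553750, (26,16):5700586321864500·25+92446911376173550→234961569422786050, (26,17):290886679867135·25+5700586321864500→12972753318542875
@27  (27,14):45145946926994481865·26+480544558742733545125→1654339178844590073615, (27,15):3557372853474553750·26+45145946926994481865→137637641117332879365, (27,16):234961569422786050·26+3557372853474553750→9666373658466991050, (27,17):12972753318542875·26+234961569422786050→572253155704900800
@28  (28,15):137637641117332879365·27+1654339178844590073615→5370555489012577816470, (28,16):9666373658466991050·27+137637641117332879365→398629729895941637715, (28,17):572253155704900800·27+9666373658466991050→25117208862499312650
@29  (29,16):398629729895941637715·28+5370555489012577816470→16532187926098943672490, (29,17):25117208862499312650·28+398629729895941637715→1101911578045922391915
Read c(29,16) = 16532187926098943672490, c(29,17) = 1101911578045922391915.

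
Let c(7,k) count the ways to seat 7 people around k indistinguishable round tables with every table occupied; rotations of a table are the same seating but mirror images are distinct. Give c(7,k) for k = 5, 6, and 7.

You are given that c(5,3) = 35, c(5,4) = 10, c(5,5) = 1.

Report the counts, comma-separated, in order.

r6: T_6,4=5×10+35=85; T_6,5=5×1+10=15; T_6,6=5×0+1=1
r7: T_7,5=6×15+85=175; T_7,6=6×1+15=21; T_7,7=6×0+1=1
Read c(7,5) = 175, c(7,6) = 21, c(7,7) = 1.

175, 21, 1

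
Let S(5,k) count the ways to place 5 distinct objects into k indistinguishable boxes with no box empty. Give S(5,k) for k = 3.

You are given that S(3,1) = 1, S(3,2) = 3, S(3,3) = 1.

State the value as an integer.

25

[4] T[4,2]:2*3+1=7 · T[4,3]:3*1+3=6
[5] T[5,3]:3*6+7=25
Read S(5,3) = 25.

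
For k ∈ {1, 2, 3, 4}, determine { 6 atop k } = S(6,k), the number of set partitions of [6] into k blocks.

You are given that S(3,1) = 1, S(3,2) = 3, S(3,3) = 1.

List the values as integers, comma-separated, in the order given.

1, 31, 90, 65

row 4: T[4][1]=1·1+0=1  T[4][2]=2·3+1=7  T[4][3]=3·1+3=6  T[4][4]=4·0+1=1
row 5: T[5][1]=1·1+0=1  T[5][2]=2·7+1=15  T[5][3]=3·6+7=25  T[5][4]=4·1+6=10
row 6: T[6][1]=1·1+0=1  T[6][2]=2·15+1=31  T[6][3]=3·25+15=90  T[6][4]=4·10+25=65
Read S(6,1) = 1, S(6,2) = 31, S(6,3) = 90, S(6,4) = 65.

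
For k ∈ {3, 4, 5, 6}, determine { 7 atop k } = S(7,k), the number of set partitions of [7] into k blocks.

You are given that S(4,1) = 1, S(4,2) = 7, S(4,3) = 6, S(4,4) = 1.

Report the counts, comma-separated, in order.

i=5: T(5,1)=0+1·1=1 | T(5,2)=1+2·7=15 | T(5,3)=7+3·6=25 | T(5,4)=6+4·1=10 | T(5,5)=1+5·0=1
i=6: T(6,2)=1+2·15=31 | T(6,3)=15+3·25=90 | T(6,4)=25+4·10=65 | T(6,5)=10+5·1=15 | T(6,6)=1+6·0=1
i=7: T(7,3)=31+3·90=301 | T(7,4)=90+4·65=350 | T(7,5)=65+5·15=140 | T(7,6)=15+6·1=21
Read S(7,3) = 301, S(7,4) = 350, S(7,5) = 140, S(7,6) = 21.

301, 350, 140, 21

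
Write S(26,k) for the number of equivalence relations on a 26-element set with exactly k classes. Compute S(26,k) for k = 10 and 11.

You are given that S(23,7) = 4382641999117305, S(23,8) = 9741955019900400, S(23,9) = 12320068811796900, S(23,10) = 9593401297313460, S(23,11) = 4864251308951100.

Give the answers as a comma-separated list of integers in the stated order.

@24  (24,8):9741955019900400·8+4382641999117305→82318282158320505, (24,9):12320068811796900·9+9741955019900400→120622574326072500, (24,10):9593401297313460·10+12320068811796900→108254081784931500, (24,11):4864251308951100·11+9593401297313460→63100165695775560
@25  (25,9):120622574326072500·9+82318282158320505→1167921451092973005, (25,10):108254081784931500·10+120622574326072500→1203163392175387500, (25,11):63100165695775560·11+108254081784931500→802355904438462660
@26  (26,10):1203163392175387500·10+1167921451092973005→13199555372846848005, (26,11):802355904438462660·11+1203163392175387500→10029078340998476760
Read S(26,10) = 13199555372846848005, S(26,11) = 10029078340998476760.

13199555372846848005, 10029078340998476760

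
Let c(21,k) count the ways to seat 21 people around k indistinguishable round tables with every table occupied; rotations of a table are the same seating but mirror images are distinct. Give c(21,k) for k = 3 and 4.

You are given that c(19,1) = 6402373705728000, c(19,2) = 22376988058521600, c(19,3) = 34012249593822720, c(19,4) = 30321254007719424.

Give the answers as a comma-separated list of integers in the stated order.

@20  (20,2):22376988058521600·19+6402373705728000→431565146817638400, (20,3):34012249593822720·19+22376988058521600→668609730341153280, (20,4):30321254007719424·19+34012249593822720→610116075740491776
@21  (21,3):668609730341153280·20+431565146817638400→13803759753640704000, (21,4):610116075740491776·20+668609730341153280→12870931245150988800
Read c(21,3) = 13803759753640704000, c(21,4) = 12870931245150988800.

13803759753640704000, 12870931245150988800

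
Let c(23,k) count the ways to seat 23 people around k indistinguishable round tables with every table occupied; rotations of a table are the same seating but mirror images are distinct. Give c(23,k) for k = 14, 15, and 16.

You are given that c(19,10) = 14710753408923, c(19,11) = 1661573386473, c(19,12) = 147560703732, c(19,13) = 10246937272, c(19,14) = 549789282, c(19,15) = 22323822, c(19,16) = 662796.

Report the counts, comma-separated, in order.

971250460939913, 62382416421941, 3256091103430

[20] T[20,11]:19*1661573386473+14710753408923=46280647751910 · T[20,12]:19*147560703732+1661573386473=4465226757381 · T[20,13]:19*10246937272+147560703732=342252511900 · T[20,14]:19*549789282+10246937272=20692933630 · T[20,15]:19*22323822+549789282=973941900 · T[20,16]:19*662796+22323822=34916946
[21] T[21,12]:20*4465226757381+46280647751910=135585182899530 · T[21,13]:20*342252511900+4465226757381=11310276995381 · T[21,14]:20*20692933630+342252511900=756111184500 · T[21,15]:20*973941900+20692933630=40171771630 · T[21,16]:20*34916946+973941900=1672280820
[22] T[22,13]:21*11310276995381+135585182899530=373100999802531 · T[22,14]:21*756111184500+11310276995381=27188611869881 · T[22,15]:21*40171771630+756111184500=1599718388730 · T[22,16]:21*1672280820+40171771630=75289668850
[23] T[23,14]:22*27188611869881+373100999802531=971250460939913 · T[23,15]:22*1599718388730+27188611869881=62382416421941 · T[23,16]:22*75289668850+1599718388730=3256091103430
Read c(23,14) = 971250460939913, c(23,15) = 62382416421941, c(23,16) = 3256091103430.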